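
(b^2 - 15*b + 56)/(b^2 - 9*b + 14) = (b - 8)/(b - 2)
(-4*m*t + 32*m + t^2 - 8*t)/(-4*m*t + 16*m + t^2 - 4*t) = (t - 8)/(t - 4)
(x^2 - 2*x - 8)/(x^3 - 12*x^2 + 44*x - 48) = (x + 2)/(x^2 - 8*x + 12)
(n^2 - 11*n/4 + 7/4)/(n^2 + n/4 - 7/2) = (n - 1)/(n + 2)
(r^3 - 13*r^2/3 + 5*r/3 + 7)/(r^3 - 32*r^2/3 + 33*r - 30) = (3*r^2 - 4*r - 7)/(3*r^2 - 23*r + 30)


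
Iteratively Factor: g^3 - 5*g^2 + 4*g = (g)*(g^2 - 5*g + 4) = g*(g - 1)*(g - 4)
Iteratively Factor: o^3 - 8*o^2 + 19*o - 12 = (o - 3)*(o^2 - 5*o + 4) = (o - 4)*(o - 3)*(o - 1)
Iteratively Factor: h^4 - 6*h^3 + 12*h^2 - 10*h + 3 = (h - 1)*(h^3 - 5*h^2 + 7*h - 3) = (h - 3)*(h - 1)*(h^2 - 2*h + 1) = (h - 3)*(h - 1)^2*(h - 1)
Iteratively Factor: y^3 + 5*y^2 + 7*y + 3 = (y + 1)*(y^2 + 4*y + 3) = (y + 1)*(y + 3)*(y + 1)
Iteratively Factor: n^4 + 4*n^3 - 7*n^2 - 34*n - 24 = (n - 3)*(n^3 + 7*n^2 + 14*n + 8) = (n - 3)*(n + 1)*(n^2 + 6*n + 8) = (n - 3)*(n + 1)*(n + 2)*(n + 4)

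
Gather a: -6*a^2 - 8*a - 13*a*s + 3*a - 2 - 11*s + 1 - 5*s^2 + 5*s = -6*a^2 + a*(-13*s - 5) - 5*s^2 - 6*s - 1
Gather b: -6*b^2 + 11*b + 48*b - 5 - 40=-6*b^2 + 59*b - 45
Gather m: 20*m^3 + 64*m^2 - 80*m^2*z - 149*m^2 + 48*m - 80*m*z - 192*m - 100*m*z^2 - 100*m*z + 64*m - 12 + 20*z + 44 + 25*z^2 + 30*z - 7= 20*m^3 + m^2*(-80*z - 85) + m*(-100*z^2 - 180*z - 80) + 25*z^2 + 50*z + 25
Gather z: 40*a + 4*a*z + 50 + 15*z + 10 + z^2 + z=40*a + z^2 + z*(4*a + 16) + 60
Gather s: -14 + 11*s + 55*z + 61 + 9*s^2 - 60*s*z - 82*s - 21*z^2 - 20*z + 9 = 9*s^2 + s*(-60*z - 71) - 21*z^2 + 35*z + 56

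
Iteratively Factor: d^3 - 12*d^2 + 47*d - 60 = (d - 5)*(d^2 - 7*d + 12) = (d - 5)*(d - 3)*(d - 4)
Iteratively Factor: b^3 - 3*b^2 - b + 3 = (b + 1)*(b^2 - 4*b + 3) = (b - 3)*(b + 1)*(b - 1)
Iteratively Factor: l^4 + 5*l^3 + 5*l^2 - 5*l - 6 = (l - 1)*(l^3 + 6*l^2 + 11*l + 6) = (l - 1)*(l + 3)*(l^2 + 3*l + 2) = (l - 1)*(l + 1)*(l + 3)*(l + 2)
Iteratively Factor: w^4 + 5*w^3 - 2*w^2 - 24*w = (w + 3)*(w^3 + 2*w^2 - 8*w) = (w - 2)*(w + 3)*(w^2 + 4*w) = w*(w - 2)*(w + 3)*(w + 4)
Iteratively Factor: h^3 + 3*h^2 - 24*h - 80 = (h - 5)*(h^2 + 8*h + 16) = (h - 5)*(h + 4)*(h + 4)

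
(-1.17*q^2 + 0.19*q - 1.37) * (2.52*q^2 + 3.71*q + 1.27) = -2.9484*q^4 - 3.8619*q^3 - 4.2334*q^2 - 4.8414*q - 1.7399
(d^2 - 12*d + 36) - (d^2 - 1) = 37 - 12*d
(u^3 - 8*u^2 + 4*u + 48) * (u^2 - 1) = u^5 - 8*u^4 + 3*u^3 + 56*u^2 - 4*u - 48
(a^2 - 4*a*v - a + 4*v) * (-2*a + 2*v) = -2*a^3 + 10*a^2*v + 2*a^2 - 8*a*v^2 - 10*a*v + 8*v^2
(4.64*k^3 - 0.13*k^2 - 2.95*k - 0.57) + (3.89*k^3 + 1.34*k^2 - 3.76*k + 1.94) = 8.53*k^3 + 1.21*k^2 - 6.71*k + 1.37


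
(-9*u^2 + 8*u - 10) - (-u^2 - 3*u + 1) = -8*u^2 + 11*u - 11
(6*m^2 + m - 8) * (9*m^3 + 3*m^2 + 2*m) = 54*m^5 + 27*m^4 - 57*m^3 - 22*m^2 - 16*m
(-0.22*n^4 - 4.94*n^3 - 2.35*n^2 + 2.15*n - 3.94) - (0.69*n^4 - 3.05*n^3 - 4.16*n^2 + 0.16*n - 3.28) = -0.91*n^4 - 1.89*n^3 + 1.81*n^2 + 1.99*n - 0.66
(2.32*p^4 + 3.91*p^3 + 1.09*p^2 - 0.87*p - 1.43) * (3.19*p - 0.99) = 7.4008*p^5 + 10.1761*p^4 - 0.3938*p^3 - 3.8544*p^2 - 3.7004*p + 1.4157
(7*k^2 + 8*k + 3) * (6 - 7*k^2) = -49*k^4 - 56*k^3 + 21*k^2 + 48*k + 18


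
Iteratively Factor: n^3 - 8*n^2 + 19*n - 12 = (n - 1)*(n^2 - 7*n + 12) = (n - 3)*(n - 1)*(n - 4)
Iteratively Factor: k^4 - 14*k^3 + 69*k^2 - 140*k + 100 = (k - 2)*(k^3 - 12*k^2 + 45*k - 50) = (k - 5)*(k - 2)*(k^2 - 7*k + 10) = (k - 5)*(k - 2)^2*(k - 5)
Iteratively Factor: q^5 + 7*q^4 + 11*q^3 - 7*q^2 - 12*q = (q)*(q^4 + 7*q^3 + 11*q^2 - 7*q - 12) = q*(q + 3)*(q^3 + 4*q^2 - q - 4) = q*(q + 1)*(q + 3)*(q^2 + 3*q - 4) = q*(q - 1)*(q + 1)*(q + 3)*(q + 4)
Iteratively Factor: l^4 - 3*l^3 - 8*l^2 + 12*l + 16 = (l + 2)*(l^3 - 5*l^2 + 2*l + 8) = (l - 4)*(l + 2)*(l^2 - l - 2) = (l - 4)*(l - 2)*(l + 2)*(l + 1)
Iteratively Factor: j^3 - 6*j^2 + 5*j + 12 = (j + 1)*(j^2 - 7*j + 12) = (j - 3)*(j + 1)*(j - 4)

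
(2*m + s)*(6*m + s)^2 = 72*m^3 + 60*m^2*s + 14*m*s^2 + s^3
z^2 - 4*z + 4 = (z - 2)^2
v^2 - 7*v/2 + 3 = (v - 2)*(v - 3/2)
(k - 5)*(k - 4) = k^2 - 9*k + 20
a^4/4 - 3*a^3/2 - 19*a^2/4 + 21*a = a*(a/4 + 1)*(a - 7)*(a - 3)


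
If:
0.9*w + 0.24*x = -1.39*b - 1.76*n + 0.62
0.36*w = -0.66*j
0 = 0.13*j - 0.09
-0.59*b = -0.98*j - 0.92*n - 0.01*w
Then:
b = 1.20536722038535 - 0.0952874158467115*x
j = 0.69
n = 0.0493450318023078 - 0.0611082340756085*x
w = -1.27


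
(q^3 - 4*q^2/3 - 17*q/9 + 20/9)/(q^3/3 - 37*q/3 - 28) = (-9*q^3 + 12*q^2 + 17*q - 20)/(3*(-q^3 + 37*q + 84))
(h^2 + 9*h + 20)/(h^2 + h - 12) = (h + 5)/(h - 3)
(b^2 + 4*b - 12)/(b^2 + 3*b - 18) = (b - 2)/(b - 3)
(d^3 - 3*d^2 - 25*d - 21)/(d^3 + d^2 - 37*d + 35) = (d^3 - 3*d^2 - 25*d - 21)/(d^3 + d^2 - 37*d + 35)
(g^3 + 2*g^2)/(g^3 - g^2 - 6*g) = g/(g - 3)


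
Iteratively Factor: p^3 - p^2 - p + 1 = (p - 1)*(p^2 - 1) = (p - 1)^2*(p + 1)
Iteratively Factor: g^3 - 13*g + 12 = (g - 3)*(g^2 + 3*g - 4) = (g - 3)*(g - 1)*(g + 4)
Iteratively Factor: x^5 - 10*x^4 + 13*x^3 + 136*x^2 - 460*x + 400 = (x - 5)*(x^4 - 5*x^3 - 12*x^2 + 76*x - 80) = (x - 5)*(x - 2)*(x^3 - 3*x^2 - 18*x + 40) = (x - 5)^2*(x - 2)*(x^2 + 2*x - 8) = (x - 5)^2*(x - 2)^2*(x + 4)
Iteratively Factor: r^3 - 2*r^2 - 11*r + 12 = (r - 1)*(r^2 - r - 12) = (r - 1)*(r + 3)*(r - 4)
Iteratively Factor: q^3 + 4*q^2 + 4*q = (q + 2)*(q^2 + 2*q) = q*(q + 2)*(q + 2)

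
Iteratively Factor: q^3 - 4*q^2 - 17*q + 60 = (q - 3)*(q^2 - q - 20) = (q - 3)*(q + 4)*(q - 5)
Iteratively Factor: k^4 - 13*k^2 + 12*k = (k - 1)*(k^3 + k^2 - 12*k) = (k - 3)*(k - 1)*(k^2 + 4*k) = k*(k - 3)*(k - 1)*(k + 4)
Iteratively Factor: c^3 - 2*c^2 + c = (c - 1)*(c^2 - c) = (c - 1)^2*(c)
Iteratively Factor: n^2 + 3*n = (n + 3)*(n)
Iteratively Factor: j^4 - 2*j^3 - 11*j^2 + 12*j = (j - 1)*(j^3 - j^2 - 12*j) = j*(j - 1)*(j^2 - j - 12) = j*(j - 4)*(j - 1)*(j + 3)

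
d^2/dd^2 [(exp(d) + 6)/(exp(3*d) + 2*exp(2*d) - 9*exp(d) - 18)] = 4*(exp(6*d) + 15*exp(5*d) + 43*exp(4*d) + 60*exp(3*d) + 216*exp(2*d) + 297*exp(d) - 162)*exp(d)/(exp(9*d) + 6*exp(8*d) - 15*exp(7*d) - 154*exp(6*d) - 81*exp(5*d) + 1242*exp(4*d) + 2187*exp(3*d) - 2430*exp(2*d) - 8748*exp(d) - 5832)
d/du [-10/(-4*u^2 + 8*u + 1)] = 80*(1 - u)/(-4*u^2 + 8*u + 1)^2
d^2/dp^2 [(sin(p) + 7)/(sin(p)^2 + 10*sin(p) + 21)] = (3*sin(p) + cos(p)^2 + 1)/(sin(p) + 3)^3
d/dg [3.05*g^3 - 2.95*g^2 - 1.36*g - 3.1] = 9.15*g^2 - 5.9*g - 1.36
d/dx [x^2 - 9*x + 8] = 2*x - 9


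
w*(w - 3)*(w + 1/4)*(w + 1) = w^4 - 7*w^3/4 - 7*w^2/2 - 3*w/4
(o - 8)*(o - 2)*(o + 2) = o^3 - 8*o^2 - 4*o + 32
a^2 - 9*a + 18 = (a - 6)*(a - 3)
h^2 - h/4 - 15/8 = (h - 3/2)*(h + 5/4)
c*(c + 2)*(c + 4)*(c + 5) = c^4 + 11*c^3 + 38*c^2 + 40*c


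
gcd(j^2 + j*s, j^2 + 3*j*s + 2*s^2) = j + s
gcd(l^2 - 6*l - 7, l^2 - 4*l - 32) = 1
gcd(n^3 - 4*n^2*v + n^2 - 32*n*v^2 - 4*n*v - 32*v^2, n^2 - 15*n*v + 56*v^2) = -n + 8*v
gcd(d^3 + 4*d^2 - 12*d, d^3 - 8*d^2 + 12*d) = d^2 - 2*d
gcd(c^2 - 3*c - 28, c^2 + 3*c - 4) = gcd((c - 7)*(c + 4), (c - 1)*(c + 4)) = c + 4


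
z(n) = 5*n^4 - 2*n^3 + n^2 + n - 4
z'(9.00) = 14113.00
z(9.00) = 31433.00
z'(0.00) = 1.00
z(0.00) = -4.00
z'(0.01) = 1.02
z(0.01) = -3.99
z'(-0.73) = -11.44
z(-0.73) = -2.00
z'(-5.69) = -3889.04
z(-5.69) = 5632.19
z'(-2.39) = -311.09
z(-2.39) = 189.77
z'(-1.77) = -132.24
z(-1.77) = 57.53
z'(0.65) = 5.26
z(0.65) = -2.58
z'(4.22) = 1405.62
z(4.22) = 1453.42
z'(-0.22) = 0.06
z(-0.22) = -4.14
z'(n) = 20*n^3 - 6*n^2 + 2*n + 1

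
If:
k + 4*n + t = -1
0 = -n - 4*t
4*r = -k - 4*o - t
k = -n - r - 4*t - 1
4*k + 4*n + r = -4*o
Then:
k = -28/73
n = -12/73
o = 205/292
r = -45/73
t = 3/73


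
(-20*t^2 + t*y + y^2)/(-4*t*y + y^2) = (5*t + y)/y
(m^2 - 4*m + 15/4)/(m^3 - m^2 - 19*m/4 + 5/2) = (2*m - 3)/(2*m^2 + 3*m - 2)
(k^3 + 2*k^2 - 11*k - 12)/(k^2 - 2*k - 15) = (-k^3 - 2*k^2 + 11*k + 12)/(-k^2 + 2*k + 15)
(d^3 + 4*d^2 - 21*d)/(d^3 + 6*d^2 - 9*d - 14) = d*(d - 3)/(d^2 - d - 2)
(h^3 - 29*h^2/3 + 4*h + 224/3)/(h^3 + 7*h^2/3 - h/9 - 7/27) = 9*(h^2 - 12*h + 32)/(9*h^2 - 1)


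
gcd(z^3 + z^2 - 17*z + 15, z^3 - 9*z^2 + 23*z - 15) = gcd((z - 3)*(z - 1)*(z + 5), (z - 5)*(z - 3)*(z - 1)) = z^2 - 4*z + 3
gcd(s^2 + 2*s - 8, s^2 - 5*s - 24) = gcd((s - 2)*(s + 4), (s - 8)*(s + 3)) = 1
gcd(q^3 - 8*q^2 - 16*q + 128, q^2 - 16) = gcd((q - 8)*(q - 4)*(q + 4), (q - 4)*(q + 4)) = q^2 - 16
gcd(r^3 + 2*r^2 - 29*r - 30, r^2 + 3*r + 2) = r + 1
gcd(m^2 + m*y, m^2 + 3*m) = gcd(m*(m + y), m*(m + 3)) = m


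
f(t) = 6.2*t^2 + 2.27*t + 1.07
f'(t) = 12.4*t + 2.27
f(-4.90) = 138.81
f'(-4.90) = -58.49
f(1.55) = 19.48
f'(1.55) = 21.49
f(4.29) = 124.91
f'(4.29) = 55.47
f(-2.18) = 25.59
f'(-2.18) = -24.76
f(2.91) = 60.18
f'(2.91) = 38.35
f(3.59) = 89.13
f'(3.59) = 46.79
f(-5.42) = 170.90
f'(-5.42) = -64.94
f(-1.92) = 19.57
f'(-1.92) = -21.54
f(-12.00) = 866.63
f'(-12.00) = -146.53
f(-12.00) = 866.63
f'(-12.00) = -146.53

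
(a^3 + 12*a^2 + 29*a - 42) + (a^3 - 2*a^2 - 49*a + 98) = 2*a^3 + 10*a^2 - 20*a + 56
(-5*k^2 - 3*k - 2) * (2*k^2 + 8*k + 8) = -10*k^4 - 46*k^3 - 68*k^2 - 40*k - 16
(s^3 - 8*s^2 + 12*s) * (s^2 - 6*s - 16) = s^5 - 14*s^4 + 44*s^3 + 56*s^2 - 192*s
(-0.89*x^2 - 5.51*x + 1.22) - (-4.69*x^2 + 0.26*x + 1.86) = 3.8*x^2 - 5.77*x - 0.64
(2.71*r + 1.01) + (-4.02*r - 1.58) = -1.31*r - 0.57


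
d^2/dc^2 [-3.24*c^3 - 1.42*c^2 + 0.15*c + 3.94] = -19.44*c - 2.84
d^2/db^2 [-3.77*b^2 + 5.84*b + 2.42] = -7.54000000000000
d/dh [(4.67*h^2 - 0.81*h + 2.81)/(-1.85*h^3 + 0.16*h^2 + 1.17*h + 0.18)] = (8.6395*h^4 - 2.997*h^3 + 21.189*h^2 + 0.782*h - 3.4335)/(3.4225*h^6 - 0.592*h^5 - 4.3034*h^4 - 0.2916*h^3 + 1.4265*h^2 + 0.4212*h + 0.0324)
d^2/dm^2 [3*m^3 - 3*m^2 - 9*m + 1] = 18*m - 6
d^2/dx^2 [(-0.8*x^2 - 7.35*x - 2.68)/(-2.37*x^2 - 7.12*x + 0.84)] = (55.56939*x^3 + 99.8755920000001*x^2 + 359.134632*x + 371.439392)/(13.312053*x^6 + 119.976984*x^5 + 346.282596*x^4 + 275.897152*x^3 - 122.733072*x^2 + 15.071616*x - 0.592704)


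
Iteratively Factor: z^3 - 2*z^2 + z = (z)*(z^2 - 2*z + 1) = z*(z - 1)*(z - 1)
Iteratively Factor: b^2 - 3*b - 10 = (b - 5)*(b + 2)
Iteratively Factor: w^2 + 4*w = (w + 4)*(w)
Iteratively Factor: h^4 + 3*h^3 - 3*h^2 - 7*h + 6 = (h + 3)*(h^3 - 3*h + 2) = (h + 2)*(h + 3)*(h^2 - 2*h + 1) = (h - 1)*(h + 2)*(h + 3)*(h - 1)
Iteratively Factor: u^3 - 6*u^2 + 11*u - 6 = (u - 3)*(u^2 - 3*u + 2) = (u - 3)*(u - 1)*(u - 2)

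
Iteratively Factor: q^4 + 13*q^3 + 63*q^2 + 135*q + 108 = (q + 3)*(q^3 + 10*q^2 + 33*q + 36) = (q + 3)*(q + 4)*(q^2 + 6*q + 9) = (q + 3)^2*(q + 4)*(q + 3)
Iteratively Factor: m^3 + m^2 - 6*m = (m)*(m^2 + m - 6) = m*(m - 2)*(m + 3)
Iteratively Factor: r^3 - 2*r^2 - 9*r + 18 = (r + 3)*(r^2 - 5*r + 6) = (r - 2)*(r + 3)*(r - 3)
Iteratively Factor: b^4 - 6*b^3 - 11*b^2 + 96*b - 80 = (b - 5)*(b^3 - b^2 - 16*b + 16) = (b - 5)*(b - 4)*(b^2 + 3*b - 4) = (b - 5)*(b - 4)*(b - 1)*(b + 4)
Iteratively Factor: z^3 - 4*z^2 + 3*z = (z - 3)*(z^2 - z) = z*(z - 3)*(z - 1)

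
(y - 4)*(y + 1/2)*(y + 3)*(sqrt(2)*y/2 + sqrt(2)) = sqrt(2)*y^4/2 + 3*sqrt(2)*y^3/4 - 27*sqrt(2)*y^2/4 - 31*sqrt(2)*y/2 - 6*sqrt(2)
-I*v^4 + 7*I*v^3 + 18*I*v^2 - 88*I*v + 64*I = (v - 8)*(v - 2)*(v + 4)*(-I*v + I)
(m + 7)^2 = m^2 + 14*m + 49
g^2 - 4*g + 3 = (g - 3)*(g - 1)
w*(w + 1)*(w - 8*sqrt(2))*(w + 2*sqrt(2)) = w^4 - 6*sqrt(2)*w^3 + w^3 - 32*w^2 - 6*sqrt(2)*w^2 - 32*w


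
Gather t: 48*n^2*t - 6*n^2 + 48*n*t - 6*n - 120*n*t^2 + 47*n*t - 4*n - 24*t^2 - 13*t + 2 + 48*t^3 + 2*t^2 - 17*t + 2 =-6*n^2 - 10*n + 48*t^3 + t^2*(-120*n - 22) + t*(48*n^2 + 95*n - 30) + 4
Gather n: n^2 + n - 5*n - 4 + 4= n^2 - 4*n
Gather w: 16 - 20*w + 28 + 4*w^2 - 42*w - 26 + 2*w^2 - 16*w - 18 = 6*w^2 - 78*w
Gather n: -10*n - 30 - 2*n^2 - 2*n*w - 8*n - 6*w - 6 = -2*n^2 + n*(-2*w - 18) - 6*w - 36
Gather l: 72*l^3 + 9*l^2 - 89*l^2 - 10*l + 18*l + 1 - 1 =72*l^3 - 80*l^2 + 8*l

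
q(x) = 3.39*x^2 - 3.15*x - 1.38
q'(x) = 6.78*x - 3.15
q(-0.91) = 4.29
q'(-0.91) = -9.32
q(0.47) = -2.11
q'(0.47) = 0.04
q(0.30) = -2.02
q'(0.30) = -1.12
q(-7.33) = 203.85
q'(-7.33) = -52.85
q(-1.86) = 16.21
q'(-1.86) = -15.76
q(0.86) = -1.58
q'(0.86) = 2.68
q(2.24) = 8.57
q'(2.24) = 12.04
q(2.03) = 6.20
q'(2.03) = 10.61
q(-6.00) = 139.56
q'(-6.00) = -43.83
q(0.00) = -1.38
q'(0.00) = -3.15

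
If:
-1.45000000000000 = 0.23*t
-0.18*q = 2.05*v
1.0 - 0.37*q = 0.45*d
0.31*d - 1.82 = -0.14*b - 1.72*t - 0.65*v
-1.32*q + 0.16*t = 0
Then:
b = 83.83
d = 2.85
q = -0.76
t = -6.30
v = 0.07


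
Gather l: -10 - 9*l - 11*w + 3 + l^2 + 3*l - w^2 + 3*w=l^2 - 6*l - w^2 - 8*w - 7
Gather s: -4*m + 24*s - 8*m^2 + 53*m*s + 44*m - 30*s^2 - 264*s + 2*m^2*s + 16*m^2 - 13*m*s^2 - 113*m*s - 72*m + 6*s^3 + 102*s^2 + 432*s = 8*m^2 - 32*m + 6*s^3 + s^2*(72 - 13*m) + s*(2*m^2 - 60*m + 192)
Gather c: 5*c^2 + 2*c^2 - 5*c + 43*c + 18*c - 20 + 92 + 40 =7*c^2 + 56*c + 112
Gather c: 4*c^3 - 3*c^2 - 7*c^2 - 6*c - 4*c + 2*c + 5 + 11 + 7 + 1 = 4*c^3 - 10*c^2 - 8*c + 24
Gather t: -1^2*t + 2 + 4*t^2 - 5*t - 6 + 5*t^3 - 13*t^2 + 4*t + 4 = 5*t^3 - 9*t^2 - 2*t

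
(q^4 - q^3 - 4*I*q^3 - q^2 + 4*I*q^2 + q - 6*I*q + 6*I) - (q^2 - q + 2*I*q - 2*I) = q^4 - q^3 - 4*I*q^3 - 2*q^2 + 4*I*q^2 + 2*q - 8*I*q + 8*I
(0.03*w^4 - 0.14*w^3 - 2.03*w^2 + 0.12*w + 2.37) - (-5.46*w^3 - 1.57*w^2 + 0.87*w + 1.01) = 0.03*w^4 + 5.32*w^3 - 0.46*w^2 - 0.75*w + 1.36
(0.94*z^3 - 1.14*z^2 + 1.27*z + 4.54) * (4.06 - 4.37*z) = -4.1078*z^4 + 8.7982*z^3 - 10.1783*z^2 - 14.6836*z + 18.4324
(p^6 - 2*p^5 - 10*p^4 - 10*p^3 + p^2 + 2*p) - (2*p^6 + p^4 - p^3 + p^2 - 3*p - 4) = -p^6 - 2*p^5 - 11*p^4 - 9*p^3 + 5*p + 4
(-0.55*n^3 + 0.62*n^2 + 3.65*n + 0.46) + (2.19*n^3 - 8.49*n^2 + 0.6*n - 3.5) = 1.64*n^3 - 7.87*n^2 + 4.25*n - 3.04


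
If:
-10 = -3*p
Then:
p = 10/3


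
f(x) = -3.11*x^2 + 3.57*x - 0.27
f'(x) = 3.57 - 6.22*x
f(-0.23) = -1.26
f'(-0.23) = 5.00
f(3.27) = -21.85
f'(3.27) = -16.77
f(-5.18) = -102.21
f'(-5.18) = 35.79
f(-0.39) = -2.14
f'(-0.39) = 6.00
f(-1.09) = -7.86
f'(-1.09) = 10.35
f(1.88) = -4.55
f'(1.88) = -8.12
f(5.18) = -65.23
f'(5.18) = -28.65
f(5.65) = -79.38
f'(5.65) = -31.57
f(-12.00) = -490.95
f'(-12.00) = 78.21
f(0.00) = -0.27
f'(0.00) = 3.57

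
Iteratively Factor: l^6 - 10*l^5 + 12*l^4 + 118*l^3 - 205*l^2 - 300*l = (l - 5)*(l^5 - 5*l^4 - 13*l^3 + 53*l^2 + 60*l) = (l - 5)*(l - 4)*(l^4 - l^3 - 17*l^2 - 15*l) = (l - 5)*(l - 4)*(l + 3)*(l^3 - 4*l^2 - 5*l) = (l - 5)^2*(l - 4)*(l + 3)*(l^2 + l) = l*(l - 5)^2*(l - 4)*(l + 3)*(l + 1)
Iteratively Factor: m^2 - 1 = (m - 1)*(m + 1)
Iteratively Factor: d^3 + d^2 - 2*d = (d + 2)*(d^2 - d) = (d - 1)*(d + 2)*(d)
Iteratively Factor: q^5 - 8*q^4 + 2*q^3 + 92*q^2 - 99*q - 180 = (q - 4)*(q^4 - 4*q^3 - 14*q^2 + 36*q + 45) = (q - 4)*(q - 3)*(q^3 - q^2 - 17*q - 15) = (q - 4)*(q - 3)*(q + 3)*(q^2 - 4*q - 5) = (q - 4)*(q - 3)*(q + 1)*(q + 3)*(q - 5)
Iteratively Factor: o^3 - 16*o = (o)*(o^2 - 16) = o*(o - 4)*(o + 4)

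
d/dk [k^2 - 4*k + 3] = 2*k - 4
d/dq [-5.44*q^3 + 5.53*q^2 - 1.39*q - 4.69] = -16.32*q^2 + 11.06*q - 1.39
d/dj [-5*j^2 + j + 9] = 1 - 10*j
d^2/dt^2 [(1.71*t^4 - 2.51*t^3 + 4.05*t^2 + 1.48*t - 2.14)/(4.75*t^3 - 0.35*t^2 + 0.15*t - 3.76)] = (1.13686837721616e-13*t^8 + 172.3927*t^6 + 393.7902*t^5 - 1135.69194*t^4 + 1059.32718*t^3 + 573.090792*t^2 - 453.246636*t + 121.72018)/(107.171875*t^9 - 23.690625*t^8 + 11.89875*t^7 - 256.044125*t^6 + 37.88175*t^5 - 17.479425*t^4 + 202.648575*t^3 - 15.09828*t^2 + 6.36192*t - 53.157376)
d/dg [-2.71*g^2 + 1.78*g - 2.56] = 1.78 - 5.42*g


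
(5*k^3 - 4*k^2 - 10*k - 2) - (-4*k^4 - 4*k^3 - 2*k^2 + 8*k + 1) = 4*k^4 + 9*k^3 - 2*k^2 - 18*k - 3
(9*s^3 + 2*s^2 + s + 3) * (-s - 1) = -9*s^4 - 11*s^3 - 3*s^2 - 4*s - 3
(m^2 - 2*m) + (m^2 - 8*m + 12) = 2*m^2 - 10*m + 12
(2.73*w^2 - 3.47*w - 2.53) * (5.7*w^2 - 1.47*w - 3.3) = 15.561*w^4 - 23.7921*w^3 - 18.3291*w^2 + 15.1701*w + 8.349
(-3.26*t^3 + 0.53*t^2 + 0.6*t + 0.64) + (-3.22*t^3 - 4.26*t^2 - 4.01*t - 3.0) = -6.48*t^3 - 3.73*t^2 - 3.41*t - 2.36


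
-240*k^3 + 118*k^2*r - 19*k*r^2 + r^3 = (-8*k + r)*(-6*k + r)*(-5*k + r)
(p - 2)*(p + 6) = p^2 + 4*p - 12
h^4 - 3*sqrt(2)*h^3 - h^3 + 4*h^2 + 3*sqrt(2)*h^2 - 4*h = h*(h - 1)*(h - 2*sqrt(2))*(h - sqrt(2))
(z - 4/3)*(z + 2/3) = z^2 - 2*z/3 - 8/9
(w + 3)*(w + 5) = w^2 + 8*w + 15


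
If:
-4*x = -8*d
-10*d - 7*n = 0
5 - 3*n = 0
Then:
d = -7/6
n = 5/3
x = -7/3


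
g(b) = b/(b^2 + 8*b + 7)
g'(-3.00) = -0.03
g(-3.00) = 0.38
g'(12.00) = 0.00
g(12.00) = 0.05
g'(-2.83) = -0.02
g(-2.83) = 0.37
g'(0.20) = 0.09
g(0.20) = 0.02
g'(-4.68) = -0.20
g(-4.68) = 0.55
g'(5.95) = -0.00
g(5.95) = 0.07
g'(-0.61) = 1.07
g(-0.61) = -0.24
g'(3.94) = -0.00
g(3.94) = 0.07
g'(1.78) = 0.01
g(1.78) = 0.07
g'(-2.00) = 0.12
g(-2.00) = 0.40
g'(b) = b*(-2*b - 8)/(b^2 + 8*b + 7)^2 + 1/(b^2 + 8*b + 7)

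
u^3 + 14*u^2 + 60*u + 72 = (u + 2)*(u + 6)^2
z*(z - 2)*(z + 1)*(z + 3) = z^4 + 2*z^3 - 5*z^2 - 6*z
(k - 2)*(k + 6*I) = k^2 - 2*k + 6*I*k - 12*I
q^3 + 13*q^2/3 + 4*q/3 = q*(q + 1/3)*(q + 4)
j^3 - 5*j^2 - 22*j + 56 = (j - 7)*(j - 2)*(j + 4)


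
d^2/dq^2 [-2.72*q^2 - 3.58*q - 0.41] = -5.44000000000000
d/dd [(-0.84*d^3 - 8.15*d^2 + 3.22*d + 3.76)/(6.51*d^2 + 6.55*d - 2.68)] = (-5.4684*d^4 - 11.004*d^3 - 67.5911*d^2 - 5.27119999999999*d - 33.2576)/(42.3801*d^4 + 85.281*d^3 + 8.0089*d^2 - 35.108*d + 7.1824)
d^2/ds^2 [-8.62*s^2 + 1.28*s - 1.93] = -17.2400000000000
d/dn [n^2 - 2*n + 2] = 2*n - 2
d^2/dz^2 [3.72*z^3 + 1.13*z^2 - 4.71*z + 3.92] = 22.32*z + 2.26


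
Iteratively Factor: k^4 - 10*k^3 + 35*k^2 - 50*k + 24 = (k - 3)*(k^3 - 7*k^2 + 14*k - 8) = (k - 4)*(k - 3)*(k^2 - 3*k + 2) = (k - 4)*(k - 3)*(k - 1)*(k - 2)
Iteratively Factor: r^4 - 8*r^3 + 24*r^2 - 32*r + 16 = (r - 2)*(r^3 - 6*r^2 + 12*r - 8) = (r - 2)^2*(r^2 - 4*r + 4) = (r - 2)^3*(r - 2)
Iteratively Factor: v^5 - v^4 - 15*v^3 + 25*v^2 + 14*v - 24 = (v - 2)*(v^4 + v^3 - 13*v^2 - v + 12) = (v - 3)*(v - 2)*(v^3 + 4*v^2 - v - 4) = (v - 3)*(v - 2)*(v - 1)*(v^2 + 5*v + 4) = (v - 3)*(v - 2)*(v - 1)*(v + 4)*(v + 1)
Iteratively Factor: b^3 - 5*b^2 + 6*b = (b)*(b^2 - 5*b + 6) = b*(b - 3)*(b - 2)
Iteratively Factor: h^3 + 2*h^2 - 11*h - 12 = (h + 1)*(h^2 + h - 12) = (h - 3)*(h + 1)*(h + 4)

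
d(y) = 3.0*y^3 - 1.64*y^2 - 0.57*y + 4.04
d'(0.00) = -0.57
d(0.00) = 4.04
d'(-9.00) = 757.95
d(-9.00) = -2310.67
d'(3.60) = 104.26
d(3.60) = 120.70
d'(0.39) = -0.48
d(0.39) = 3.75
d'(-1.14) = 14.87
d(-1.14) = -1.89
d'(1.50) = 14.76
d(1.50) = 9.62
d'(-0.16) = 0.19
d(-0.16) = 4.08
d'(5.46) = 249.83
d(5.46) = 440.35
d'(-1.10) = 13.93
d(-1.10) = -1.31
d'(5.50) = 253.64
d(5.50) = 450.42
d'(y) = 9.0*y^2 - 3.28*y - 0.57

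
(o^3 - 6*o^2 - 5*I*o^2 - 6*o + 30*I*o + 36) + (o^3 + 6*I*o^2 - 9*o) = 2*o^3 - 6*o^2 + I*o^2 - 15*o + 30*I*o + 36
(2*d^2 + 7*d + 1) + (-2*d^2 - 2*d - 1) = 5*d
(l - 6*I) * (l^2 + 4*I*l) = l^3 - 2*I*l^2 + 24*l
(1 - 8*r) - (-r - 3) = 4 - 7*r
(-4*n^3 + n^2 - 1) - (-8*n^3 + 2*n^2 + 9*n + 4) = 4*n^3 - n^2 - 9*n - 5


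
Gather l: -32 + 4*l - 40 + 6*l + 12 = 10*l - 60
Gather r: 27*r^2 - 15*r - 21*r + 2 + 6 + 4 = 27*r^2 - 36*r + 12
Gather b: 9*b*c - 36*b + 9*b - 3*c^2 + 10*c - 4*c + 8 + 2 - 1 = b*(9*c - 27) - 3*c^2 + 6*c + 9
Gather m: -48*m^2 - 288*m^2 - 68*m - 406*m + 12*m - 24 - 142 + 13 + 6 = -336*m^2 - 462*m - 147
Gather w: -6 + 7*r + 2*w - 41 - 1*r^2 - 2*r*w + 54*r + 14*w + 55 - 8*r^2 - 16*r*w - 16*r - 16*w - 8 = -9*r^2 - 18*r*w + 45*r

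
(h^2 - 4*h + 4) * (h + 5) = h^3 + h^2 - 16*h + 20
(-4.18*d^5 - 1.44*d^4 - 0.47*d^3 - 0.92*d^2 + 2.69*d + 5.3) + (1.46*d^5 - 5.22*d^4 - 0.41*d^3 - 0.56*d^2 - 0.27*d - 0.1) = -2.72*d^5 - 6.66*d^4 - 0.88*d^3 - 1.48*d^2 + 2.42*d + 5.2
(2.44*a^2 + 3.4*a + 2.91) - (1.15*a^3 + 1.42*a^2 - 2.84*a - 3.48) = -1.15*a^3 + 1.02*a^2 + 6.24*a + 6.39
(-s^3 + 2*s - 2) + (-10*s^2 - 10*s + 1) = -s^3 - 10*s^2 - 8*s - 1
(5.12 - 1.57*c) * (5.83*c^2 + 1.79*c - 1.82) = -9.1531*c^3 + 27.0393*c^2 + 12.0222*c - 9.3184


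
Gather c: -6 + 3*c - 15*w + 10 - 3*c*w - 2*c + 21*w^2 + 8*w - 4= c*(1 - 3*w) + 21*w^2 - 7*w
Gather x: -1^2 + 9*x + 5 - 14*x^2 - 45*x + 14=-14*x^2 - 36*x + 18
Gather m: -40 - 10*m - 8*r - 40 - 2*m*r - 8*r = m*(-2*r - 10) - 16*r - 80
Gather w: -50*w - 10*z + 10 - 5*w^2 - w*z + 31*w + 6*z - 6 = -5*w^2 + w*(-z - 19) - 4*z + 4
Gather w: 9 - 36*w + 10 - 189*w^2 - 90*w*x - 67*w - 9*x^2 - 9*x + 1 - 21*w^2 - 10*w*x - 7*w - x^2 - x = -210*w^2 + w*(-100*x - 110) - 10*x^2 - 10*x + 20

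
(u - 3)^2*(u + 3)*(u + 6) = u^4 + 3*u^3 - 27*u^2 - 27*u + 162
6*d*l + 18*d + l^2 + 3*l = (6*d + l)*(l + 3)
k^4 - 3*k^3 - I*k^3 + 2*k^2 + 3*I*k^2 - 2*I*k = k*(k - 2)*(k - 1)*(k - I)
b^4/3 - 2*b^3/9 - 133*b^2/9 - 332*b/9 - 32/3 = (b/3 + 1)*(b - 8)*(b + 1/3)*(b + 4)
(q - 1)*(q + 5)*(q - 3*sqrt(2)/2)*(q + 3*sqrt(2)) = q^4 + 3*sqrt(2)*q^3/2 + 4*q^3 - 14*q^2 + 6*sqrt(2)*q^2 - 36*q - 15*sqrt(2)*q/2 + 45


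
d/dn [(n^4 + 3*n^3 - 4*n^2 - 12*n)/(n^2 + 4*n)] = (2*n^3 + 15*n^2 + 24*n - 4)/(n^2 + 8*n + 16)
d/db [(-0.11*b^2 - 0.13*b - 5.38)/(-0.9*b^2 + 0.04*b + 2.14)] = (-0.1214*b^2 - 10.1548*b - 0.063)/(0.81*b^4 - 0.072*b^3 - 3.8504*b^2 + 0.1712*b + 4.5796)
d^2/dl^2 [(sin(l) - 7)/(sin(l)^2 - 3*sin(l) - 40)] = (sin(l)^5 - 25*sin(l)^4 + 301*sin(l)^3 - 1261*sin(l)^2 + 2074*sin(l) + 926)/(-sin(l)^2 + 3*sin(l) + 40)^3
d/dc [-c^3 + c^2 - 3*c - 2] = -3*c^2 + 2*c - 3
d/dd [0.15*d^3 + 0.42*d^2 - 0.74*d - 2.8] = 0.45*d^2 + 0.84*d - 0.74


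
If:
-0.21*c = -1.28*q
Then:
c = 6.09523809523809*q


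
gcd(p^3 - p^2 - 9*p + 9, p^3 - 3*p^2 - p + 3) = p^2 - 4*p + 3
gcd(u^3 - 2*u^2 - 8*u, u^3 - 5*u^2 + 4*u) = u^2 - 4*u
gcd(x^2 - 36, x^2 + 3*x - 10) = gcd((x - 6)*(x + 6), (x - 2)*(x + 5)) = 1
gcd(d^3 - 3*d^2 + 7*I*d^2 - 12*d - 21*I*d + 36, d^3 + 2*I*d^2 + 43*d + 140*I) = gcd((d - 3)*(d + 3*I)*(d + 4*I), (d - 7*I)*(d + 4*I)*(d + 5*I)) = d + 4*I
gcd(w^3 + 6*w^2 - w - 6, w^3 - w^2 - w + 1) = w^2 - 1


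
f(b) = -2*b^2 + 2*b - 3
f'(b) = 2 - 4*b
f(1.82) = -5.98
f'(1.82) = -5.28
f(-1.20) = -8.28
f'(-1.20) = 6.80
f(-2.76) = -23.76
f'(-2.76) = 13.04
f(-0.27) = -3.69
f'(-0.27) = 3.08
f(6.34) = -70.71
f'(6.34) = -23.36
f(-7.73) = -137.97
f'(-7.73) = 32.92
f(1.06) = -3.13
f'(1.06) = -2.24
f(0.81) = -2.69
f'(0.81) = -1.24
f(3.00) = -15.00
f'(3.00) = -10.00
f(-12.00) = -315.00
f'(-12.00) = 50.00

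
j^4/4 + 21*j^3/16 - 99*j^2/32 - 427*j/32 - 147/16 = (j/4 + 1/4)*(j - 7/2)*(j + 7/4)*(j + 6)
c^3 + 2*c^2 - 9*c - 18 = (c - 3)*(c + 2)*(c + 3)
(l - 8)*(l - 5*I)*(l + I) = l^3 - 8*l^2 - 4*I*l^2 + 5*l + 32*I*l - 40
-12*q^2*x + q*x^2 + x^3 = x*(-3*q + x)*(4*q + x)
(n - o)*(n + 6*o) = n^2 + 5*n*o - 6*o^2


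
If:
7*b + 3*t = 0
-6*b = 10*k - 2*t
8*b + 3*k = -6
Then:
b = -5/4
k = 4/3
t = 35/12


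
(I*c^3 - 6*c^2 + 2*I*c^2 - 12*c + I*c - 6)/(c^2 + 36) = I*(c^2 + 2*c + 1)/(c - 6*I)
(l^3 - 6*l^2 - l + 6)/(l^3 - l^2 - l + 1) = (l - 6)/(l - 1)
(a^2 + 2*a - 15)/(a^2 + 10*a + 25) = (a - 3)/(a + 5)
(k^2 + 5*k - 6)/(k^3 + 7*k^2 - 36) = (k - 1)/(k^2 + k - 6)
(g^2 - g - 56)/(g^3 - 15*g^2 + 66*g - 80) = (g + 7)/(g^2 - 7*g + 10)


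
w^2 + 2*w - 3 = (w - 1)*(w + 3)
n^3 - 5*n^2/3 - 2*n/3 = n*(n - 2)*(n + 1/3)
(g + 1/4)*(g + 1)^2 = g^3 + 9*g^2/4 + 3*g/2 + 1/4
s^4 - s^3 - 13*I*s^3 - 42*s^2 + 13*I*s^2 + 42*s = s*(s - 1)*(s - 7*I)*(s - 6*I)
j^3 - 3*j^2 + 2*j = j*(j - 2)*(j - 1)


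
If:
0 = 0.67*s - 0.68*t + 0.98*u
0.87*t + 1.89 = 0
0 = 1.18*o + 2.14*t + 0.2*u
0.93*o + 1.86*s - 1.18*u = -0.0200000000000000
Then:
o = 3.96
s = -2.05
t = -2.17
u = -0.10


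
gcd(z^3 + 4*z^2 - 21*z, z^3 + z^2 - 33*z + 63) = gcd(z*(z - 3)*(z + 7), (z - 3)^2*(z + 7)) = z^2 + 4*z - 21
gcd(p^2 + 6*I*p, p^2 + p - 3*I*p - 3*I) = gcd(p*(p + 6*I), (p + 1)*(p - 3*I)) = 1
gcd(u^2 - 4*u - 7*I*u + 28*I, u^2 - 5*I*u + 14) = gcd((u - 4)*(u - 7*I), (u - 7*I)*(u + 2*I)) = u - 7*I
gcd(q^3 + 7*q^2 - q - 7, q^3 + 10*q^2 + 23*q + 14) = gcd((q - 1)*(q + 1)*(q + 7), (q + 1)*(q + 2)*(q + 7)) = q^2 + 8*q + 7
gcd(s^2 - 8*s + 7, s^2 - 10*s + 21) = s - 7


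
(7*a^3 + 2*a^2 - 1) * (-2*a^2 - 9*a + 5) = -14*a^5 - 67*a^4 + 17*a^3 + 12*a^2 + 9*a - 5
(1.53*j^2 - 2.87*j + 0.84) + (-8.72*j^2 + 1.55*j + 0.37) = -7.19*j^2 - 1.32*j + 1.21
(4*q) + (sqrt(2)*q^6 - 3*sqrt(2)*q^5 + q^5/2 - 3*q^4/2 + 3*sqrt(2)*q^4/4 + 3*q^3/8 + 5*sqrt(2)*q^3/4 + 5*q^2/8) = sqrt(2)*q^6 - 3*sqrt(2)*q^5 + q^5/2 - 3*q^4/2 + 3*sqrt(2)*q^4/4 + 3*q^3/8 + 5*sqrt(2)*q^3/4 + 5*q^2/8 + 4*q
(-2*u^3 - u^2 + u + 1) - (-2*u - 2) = -2*u^3 - u^2 + 3*u + 3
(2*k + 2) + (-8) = 2*k - 6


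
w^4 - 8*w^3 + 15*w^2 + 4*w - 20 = (w - 5)*(w - 2)^2*(w + 1)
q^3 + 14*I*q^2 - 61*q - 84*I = (q + 3*I)*(q + 4*I)*(q + 7*I)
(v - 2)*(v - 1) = v^2 - 3*v + 2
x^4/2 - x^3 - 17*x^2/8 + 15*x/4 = x*(x/2 + 1)*(x - 5/2)*(x - 3/2)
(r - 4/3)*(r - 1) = r^2 - 7*r/3 + 4/3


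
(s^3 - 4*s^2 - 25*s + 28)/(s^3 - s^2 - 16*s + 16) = (s - 7)/(s - 4)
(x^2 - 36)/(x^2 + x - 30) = (x - 6)/(x - 5)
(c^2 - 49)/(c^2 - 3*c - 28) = (c + 7)/(c + 4)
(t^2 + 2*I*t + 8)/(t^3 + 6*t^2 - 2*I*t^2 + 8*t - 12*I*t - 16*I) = (t + 4*I)/(t^2 + 6*t + 8)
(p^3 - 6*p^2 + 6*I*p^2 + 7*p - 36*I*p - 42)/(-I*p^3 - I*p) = (I*p^2 - p*(7 + 6*I) + 42)/(p*(p + I))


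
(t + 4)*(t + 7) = t^2 + 11*t + 28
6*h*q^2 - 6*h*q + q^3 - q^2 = q*(6*h + q)*(q - 1)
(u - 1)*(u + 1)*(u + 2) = u^3 + 2*u^2 - u - 2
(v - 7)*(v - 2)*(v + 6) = v^3 - 3*v^2 - 40*v + 84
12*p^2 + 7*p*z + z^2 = (3*p + z)*(4*p + z)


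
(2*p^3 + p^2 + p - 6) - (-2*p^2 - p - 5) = 2*p^3 + 3*p^2 + 2*p - 1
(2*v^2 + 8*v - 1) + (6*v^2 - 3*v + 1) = 8*v^2 + 5*v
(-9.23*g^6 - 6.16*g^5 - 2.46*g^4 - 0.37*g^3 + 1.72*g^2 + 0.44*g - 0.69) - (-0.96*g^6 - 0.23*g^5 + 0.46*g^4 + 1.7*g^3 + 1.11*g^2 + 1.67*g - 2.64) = -8.27*g^6 - 5.93*g^5 - 2.92*g^4 - 2.07*g^3 + 0.61*g^2 - 1.23*g + 1.95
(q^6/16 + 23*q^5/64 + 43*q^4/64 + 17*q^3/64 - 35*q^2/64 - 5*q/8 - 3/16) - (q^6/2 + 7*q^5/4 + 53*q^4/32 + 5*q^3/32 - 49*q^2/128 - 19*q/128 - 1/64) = -7*q^6/16 - 89*q^5/64 - 63*q^4/64 + 7*q^3/64 - 21*q^2/128 - 61*q/128 - 11/64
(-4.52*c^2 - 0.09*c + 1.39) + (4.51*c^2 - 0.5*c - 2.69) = -0.00999999999999979*c^2 - 0.59*c - 1.3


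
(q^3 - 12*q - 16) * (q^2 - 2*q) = q^5 - 2*q^4 - 12*q^3 + 8*q^2 + 32*q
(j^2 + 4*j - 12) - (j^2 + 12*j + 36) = -8*j - 48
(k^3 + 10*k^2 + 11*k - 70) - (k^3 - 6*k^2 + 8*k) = 16*k^2 + 3*k - 70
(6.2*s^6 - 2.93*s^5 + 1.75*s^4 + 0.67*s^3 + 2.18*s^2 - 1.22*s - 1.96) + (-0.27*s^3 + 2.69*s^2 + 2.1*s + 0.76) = 6.2*s^6 - 2.93*s^5 + 1.75*s^4 + 0.4*s^3 + 4.87*s^2 + 0.88*s - 1.2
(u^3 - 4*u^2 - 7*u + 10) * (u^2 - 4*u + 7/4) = u^5 - 8*u^4 + 43*u^3/4 + 31*u^2 - 209*u/4 + 35/2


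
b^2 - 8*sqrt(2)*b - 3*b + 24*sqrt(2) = (b - 3)*(b - 8*sqrt(2))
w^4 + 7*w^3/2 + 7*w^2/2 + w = w*(w + 1/2)*(w + 1)*(w + 2)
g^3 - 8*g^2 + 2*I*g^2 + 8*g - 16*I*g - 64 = (g - 8)*(g - 2*I)*(g + 4*I)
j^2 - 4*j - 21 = (j - 7)*(j + 3)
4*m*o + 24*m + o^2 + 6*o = (4*m + o)*(o + 6)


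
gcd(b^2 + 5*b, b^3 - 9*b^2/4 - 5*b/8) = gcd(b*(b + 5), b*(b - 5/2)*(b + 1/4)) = b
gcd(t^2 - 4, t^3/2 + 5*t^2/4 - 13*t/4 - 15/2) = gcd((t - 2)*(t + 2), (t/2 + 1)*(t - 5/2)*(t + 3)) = t + 2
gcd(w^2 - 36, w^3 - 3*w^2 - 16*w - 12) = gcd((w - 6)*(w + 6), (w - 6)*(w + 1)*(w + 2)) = w - 6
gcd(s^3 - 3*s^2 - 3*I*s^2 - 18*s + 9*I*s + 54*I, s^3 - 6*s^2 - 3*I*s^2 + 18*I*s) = s^2 + s*(-6 - 3*I) + 18*I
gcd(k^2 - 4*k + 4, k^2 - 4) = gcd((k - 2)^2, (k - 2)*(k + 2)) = k - 2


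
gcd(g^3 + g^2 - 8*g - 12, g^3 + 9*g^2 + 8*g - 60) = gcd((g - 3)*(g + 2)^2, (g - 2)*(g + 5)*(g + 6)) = 1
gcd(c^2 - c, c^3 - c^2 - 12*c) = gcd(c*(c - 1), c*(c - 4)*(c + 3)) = c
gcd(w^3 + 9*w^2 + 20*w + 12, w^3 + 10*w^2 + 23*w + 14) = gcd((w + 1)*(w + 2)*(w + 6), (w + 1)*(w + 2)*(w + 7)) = w^2 + 3*w + 2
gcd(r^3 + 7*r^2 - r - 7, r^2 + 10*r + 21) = r + 7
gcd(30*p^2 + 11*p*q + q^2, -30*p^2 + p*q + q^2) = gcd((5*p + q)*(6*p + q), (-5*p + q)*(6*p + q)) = 6*p + q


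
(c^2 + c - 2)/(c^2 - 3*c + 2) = (c + 2)/(c - 2)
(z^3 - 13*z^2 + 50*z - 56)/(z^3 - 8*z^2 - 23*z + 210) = (z^2 - 6*z + 8)/(z^2 - z - 30)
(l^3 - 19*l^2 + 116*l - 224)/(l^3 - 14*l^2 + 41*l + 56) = (l - 4)/(l + 1)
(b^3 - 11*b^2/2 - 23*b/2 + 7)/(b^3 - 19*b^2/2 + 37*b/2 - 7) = (b + 2)/(b - 2)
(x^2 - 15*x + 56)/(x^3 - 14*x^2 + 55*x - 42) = (x - 8)/(x^2 - 7*x + 6)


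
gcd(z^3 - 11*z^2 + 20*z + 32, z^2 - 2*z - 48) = z - 8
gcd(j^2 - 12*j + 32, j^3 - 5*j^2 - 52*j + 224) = j^2 - 12*j + 32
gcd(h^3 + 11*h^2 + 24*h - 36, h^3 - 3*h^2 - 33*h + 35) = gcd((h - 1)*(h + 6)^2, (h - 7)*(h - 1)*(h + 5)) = h - 1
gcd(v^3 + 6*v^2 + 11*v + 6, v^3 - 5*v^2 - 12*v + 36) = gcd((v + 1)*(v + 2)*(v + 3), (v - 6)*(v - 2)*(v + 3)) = v + 3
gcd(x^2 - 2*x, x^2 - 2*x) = x^2 - 2*x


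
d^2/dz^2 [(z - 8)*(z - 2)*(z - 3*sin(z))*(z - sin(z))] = 4*z^3*sin(z) - 40*z^2*sin(z) - 24*z^2*cos(z) + 6*z^2*cos(2*z) + 12*z^2 + 40*z*sin(z) + 12*z*sin(2*z) + 160*z*cos(z) - 60*z*cos(2*z) - 60*z + 80*sin(z) - 60*sin(2*z) - 128*cos(z) + 93*cos(2*z) + 35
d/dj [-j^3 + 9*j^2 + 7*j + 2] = -3*j^2 + 18*j + 7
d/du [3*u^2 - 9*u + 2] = 6*u - 9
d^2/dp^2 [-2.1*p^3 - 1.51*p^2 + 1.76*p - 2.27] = -12.6*p - 3.02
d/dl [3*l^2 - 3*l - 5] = 6*l - 3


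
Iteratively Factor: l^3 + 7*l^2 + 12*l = (l + 4)*(l^2 + 3*l) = (l + 3)*(l + 4)*(l)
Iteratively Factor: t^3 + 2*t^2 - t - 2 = (t + 1)*(t^2 + t - 2) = (t - 1)*(t + 1)*(t + 2)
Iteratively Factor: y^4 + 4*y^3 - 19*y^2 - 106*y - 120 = (y + 4)*(y^3 - 19*y - 30) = (y + 3)*(y + 4)*(y^2 - 3*y - 10) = (y - 5)*(y + 3)*(y + 4)*(y + 2)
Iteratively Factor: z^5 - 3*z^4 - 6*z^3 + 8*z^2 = (z - 4)*(z^4 + z^3 - 2*z^2) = z*(z - 4)*(z^3 + z^2 - 2*z) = z*(z - 4)*(z - 1)*(z^2 + 2*z) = z*(z - 4)*(z - 1)*(z + 2)*(z)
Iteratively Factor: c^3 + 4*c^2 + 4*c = (c + 2)*(c^2 + 2*c) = (c + 2)^2*(c)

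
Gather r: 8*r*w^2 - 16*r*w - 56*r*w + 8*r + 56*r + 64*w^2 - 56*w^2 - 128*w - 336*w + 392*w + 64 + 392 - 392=r*(8*w^2 - 72*w + 64) + 8*w^2 - 72*w + 64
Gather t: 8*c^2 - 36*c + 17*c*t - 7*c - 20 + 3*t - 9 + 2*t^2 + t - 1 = 8*c^2 - 43*c + 2*t^2 + t*(17*c + 4) - 30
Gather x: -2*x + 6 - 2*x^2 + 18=-2*x^2 - 2*x + 24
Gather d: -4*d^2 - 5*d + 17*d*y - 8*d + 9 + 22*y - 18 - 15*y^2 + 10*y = -4*d^2 + d*(17*y - 13) - 15*y^2 + 32*y - 9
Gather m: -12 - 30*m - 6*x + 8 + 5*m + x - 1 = -25*m - 5*x - 5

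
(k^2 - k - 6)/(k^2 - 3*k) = (k + 2)/k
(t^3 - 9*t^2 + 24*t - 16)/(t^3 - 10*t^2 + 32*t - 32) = (t - 1)/(t - 2)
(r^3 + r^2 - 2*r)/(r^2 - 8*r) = (r^2 + r - 2)/(r - 8)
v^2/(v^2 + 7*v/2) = 2*v/(2*v + 7)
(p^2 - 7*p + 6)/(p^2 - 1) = (p - 6)/(p + 1)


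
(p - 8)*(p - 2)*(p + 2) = p^3 - 8*p^2 - 4*p + 32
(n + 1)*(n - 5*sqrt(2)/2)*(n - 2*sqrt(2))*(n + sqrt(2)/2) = n^4 - 4*sqrt(2)*n^3 + n^3 - 4*sqrt(2)*n^2 + 11*n^2/2 + 11*n/2 + 5*sqrt(2)*n + 5*sqrt(2)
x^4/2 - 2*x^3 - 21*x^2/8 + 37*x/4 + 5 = (x/2 + 1)*(x - 4)*(x - 5/2)*(x + 1/2)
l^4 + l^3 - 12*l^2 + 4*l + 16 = (l - 2)^2*(l + 1)*(l + 4)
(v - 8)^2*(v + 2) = v^3 - 14*v^2 + 32*v + 128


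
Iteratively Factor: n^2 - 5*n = (n)*(n - 5)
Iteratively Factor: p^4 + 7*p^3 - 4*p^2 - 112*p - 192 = (p - 4)*(p^3 + 11*p^2 + 40*p + 48) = (p - 4)*(p + 3)*(p^2 + 8*p + 16) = (p - 4)*(p + 3)*(p + 4)*(p + 4)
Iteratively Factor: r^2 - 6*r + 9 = (r - 3)*(r - 3)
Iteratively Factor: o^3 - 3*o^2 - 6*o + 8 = (o - 1)*(o^2 - 2*o - 8) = (o - 1)*(o + 2)*(o - 4)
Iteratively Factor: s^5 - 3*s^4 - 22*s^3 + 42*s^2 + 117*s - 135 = (s + 3)*(s^4 - 6*s^3 - 4*s^2 + 54*s - 45) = (s - 1)*(s + 3)*(s^3 - 5*s^2 - 9*s + 45) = (s - 5)*(s - 1)*(s + 3)*(s^2 - 9) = (s - 5)*(s - 3)*(s - 1)*(s + 3)*(s + 3)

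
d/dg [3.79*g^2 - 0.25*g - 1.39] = 7.58*g - 0.25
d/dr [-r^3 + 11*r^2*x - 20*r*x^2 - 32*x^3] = -3*r^2 + 22*r*x - 20*x^2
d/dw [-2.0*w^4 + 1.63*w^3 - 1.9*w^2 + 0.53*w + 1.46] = -8.0*w^3 + 4.89*w^2 - 3.8*w + 0.53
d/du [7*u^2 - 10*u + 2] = 14*u - 10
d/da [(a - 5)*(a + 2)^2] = (a + 2)*(3*a - 8)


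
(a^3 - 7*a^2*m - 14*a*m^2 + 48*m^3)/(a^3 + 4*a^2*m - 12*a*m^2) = (a^2 - 5*a*m - 24*m^2)/(a*(a + 6*m))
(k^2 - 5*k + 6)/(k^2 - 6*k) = (k^2 - 5*k + 6)/(k*(k - 6))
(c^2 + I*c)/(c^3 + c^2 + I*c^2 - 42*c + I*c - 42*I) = c/(c^2 + c - 42)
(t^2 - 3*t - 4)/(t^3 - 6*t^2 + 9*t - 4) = (t + 1)/(t^2 - 2*t + 1)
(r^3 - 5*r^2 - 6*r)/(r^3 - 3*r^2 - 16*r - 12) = r/(r + 2)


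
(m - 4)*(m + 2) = m^2 - 2*m - 8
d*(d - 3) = d^2 - 3*d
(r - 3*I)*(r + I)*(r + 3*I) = r^3 + I*r^2 + 9*r + 9*I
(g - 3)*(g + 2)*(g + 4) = g^3 + 3*g^2 - 10*g - 24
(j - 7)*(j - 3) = j^2 - 10*j + 21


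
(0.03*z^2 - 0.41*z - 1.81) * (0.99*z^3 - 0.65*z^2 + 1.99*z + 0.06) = 0.0297*z^5 - 0.4254*z^4 - 1.4657*z^3 + 0.3624*z^2 - 3.6265*z - 0.1086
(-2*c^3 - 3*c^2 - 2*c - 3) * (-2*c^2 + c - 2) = 4*c^5 + 4*c^4 + 5*c^3 + 10*c^2 + c + 6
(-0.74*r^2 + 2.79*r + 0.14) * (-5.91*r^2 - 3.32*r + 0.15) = 4.3734*r^4 - 14.0321*r^3 - 10.2012*r^2 - 0.0463000000000001*r + 0.021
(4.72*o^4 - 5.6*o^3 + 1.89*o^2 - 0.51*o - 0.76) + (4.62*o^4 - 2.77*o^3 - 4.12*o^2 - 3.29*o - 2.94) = 9.34*o^4 - 8.37*o^3 - 2.23*o^2 - 3.8*o - 3.7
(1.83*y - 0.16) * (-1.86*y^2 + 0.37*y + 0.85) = -3.4038*y^3 + 0.9747*y^2 + 1.4963*y - 0.136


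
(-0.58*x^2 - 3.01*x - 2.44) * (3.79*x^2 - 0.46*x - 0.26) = -2.1982*x^4 - 11.1411*x^3 - 7.7122*x^2 + 1.905*x + 0.6344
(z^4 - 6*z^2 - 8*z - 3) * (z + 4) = z^5 + 4*z^4 - 6*z^3 - 32*z^2 - 35*z - 12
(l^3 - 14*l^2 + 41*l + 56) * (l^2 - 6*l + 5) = l^5 - 20*l^4 + 130*l^3 - 260*l^2 - 131*l + 280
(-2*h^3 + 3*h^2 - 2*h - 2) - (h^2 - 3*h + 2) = -2*h^3 + 2*h^2 + h - 4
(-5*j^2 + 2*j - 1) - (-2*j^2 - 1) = -3*j^2 + 2*j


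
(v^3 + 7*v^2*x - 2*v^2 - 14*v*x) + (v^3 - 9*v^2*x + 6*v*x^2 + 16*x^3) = 2*v^3 - 2*v^2*x - 2*v^2 + 6*v*x^2 - 14*v*x + 16*x^3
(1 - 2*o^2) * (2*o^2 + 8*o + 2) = -4*o^4 - 16*o^3 - 2*o^2 + 8*o + 2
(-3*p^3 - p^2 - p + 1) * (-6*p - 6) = 18*p^4 + 24*p^3 + 12*p^2 - 6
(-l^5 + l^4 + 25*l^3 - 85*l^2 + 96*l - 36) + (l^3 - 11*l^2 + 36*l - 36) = -l^5 + l^4 + 26*l^3 - 96*l^2 + 132*l - 72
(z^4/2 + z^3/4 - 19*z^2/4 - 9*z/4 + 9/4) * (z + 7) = z^5/2 + 15*z^4/4 - 3*z^3 - 71*z^2/2 - 27*z/2 + 63/4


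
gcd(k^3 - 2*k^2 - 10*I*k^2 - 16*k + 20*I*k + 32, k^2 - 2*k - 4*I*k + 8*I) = k - 2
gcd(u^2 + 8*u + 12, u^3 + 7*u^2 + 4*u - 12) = u^2 + 8*u + 12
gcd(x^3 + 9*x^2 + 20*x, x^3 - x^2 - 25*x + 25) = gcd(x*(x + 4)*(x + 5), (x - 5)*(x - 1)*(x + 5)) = x + 5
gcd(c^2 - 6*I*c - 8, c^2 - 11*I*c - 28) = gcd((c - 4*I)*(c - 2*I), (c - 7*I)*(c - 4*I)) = c - 4*I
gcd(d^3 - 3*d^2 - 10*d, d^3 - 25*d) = d^2 - 5*d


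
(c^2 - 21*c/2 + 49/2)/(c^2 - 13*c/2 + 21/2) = (c - 7)/(c - 3)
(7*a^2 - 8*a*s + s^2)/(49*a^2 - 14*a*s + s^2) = (-a + s)/(-7*a + s)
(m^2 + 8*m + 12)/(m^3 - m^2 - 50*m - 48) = (m + 2)/(m^2 - 7*m - 8)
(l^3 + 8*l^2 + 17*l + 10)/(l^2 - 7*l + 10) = (l^3 + 8*l^2 + 17*l + 10)/(l^2 - 7*l + 10)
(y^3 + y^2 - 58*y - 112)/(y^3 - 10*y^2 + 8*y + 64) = (y + 7)/(y - 4)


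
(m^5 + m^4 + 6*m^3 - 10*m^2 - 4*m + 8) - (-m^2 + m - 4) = m^5 + m^4 + 6*m^3 - 9*m^2 - 5*m + 12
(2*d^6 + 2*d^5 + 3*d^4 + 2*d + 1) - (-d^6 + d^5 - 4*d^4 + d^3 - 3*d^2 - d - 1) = 3*d^6 + d^5 + 7*d^4 - d^3 + 3*d^2 + 3*d + 2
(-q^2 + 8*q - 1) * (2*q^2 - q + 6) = -2*q^4 + 17*q^3 - 16*q^2 + 49*q - 6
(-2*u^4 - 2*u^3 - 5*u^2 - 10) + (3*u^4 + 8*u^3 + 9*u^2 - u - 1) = u^4 + 6*u^3 + 4*u^2 - u - 11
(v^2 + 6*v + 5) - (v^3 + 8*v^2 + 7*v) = -v^3 - 7*v^2 - v + 5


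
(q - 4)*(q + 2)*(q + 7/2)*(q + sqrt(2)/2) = q^4 + sqrt(2)*q^3/2 + 3*q^3/2 - 15*q^2 + 3*sqrt(2)*q^2/4 - 28*q - 15*sqrt(2)*q/2 - 14*sqrt(2)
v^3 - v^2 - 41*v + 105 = (v - 5)*(v - 3)*(v + 7)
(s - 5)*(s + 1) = s^2 - 4*s - 5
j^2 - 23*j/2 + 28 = (j - 8)*(j - 7/2)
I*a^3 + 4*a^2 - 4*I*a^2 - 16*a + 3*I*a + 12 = (a - 3)*(a - 4*I)*(I*a - I)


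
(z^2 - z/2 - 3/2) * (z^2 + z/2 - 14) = z^4 - 63*z^2/4 + 25*z/4 + 21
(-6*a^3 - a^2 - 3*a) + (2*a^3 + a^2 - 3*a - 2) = -4*a^3 - 6*a - 2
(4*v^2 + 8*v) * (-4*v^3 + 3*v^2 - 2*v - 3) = -16*v^5 - 20*v^4 + 16*v^3 - 28*v^2 - 24*v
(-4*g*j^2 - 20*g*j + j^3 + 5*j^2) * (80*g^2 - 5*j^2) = -320*g^3*j^2 - 1600*g^3*j + 80*g^2*j^3 + 400*g^2*j^2 + 20*g*j^4 + 100*g*j^3 - 5*j^5 - 25*j^4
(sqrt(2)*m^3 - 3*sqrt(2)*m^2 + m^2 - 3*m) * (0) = 0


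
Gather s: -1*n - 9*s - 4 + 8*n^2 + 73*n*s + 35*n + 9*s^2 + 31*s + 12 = 8*n^2 + 34*n + 9*s^2 + s*(73*n + 22) + 8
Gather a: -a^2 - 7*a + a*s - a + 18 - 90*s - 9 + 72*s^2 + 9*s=-a^2 + a*(s - 8) + 72*s^2 - 81*s + 9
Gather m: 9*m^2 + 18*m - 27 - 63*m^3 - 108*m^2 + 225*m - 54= -63*m^3 - 99*m^2 + 243*m - 81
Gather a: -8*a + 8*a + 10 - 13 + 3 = 0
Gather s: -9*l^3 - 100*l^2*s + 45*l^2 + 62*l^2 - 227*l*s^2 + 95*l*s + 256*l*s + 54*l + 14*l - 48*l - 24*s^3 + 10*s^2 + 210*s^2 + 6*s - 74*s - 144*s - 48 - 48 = -9*l^3 + 107*l^2 + 20*l - 24*s^3 + s^2*(220 - 227*l) + s*(-100*l^2 + 351*l - 212) - 96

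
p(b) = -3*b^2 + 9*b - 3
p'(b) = 9 - 6*b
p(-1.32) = -20.11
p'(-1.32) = 16.92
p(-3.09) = -59.45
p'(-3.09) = 27.54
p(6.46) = -70.05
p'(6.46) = -29.76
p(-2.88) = -53.80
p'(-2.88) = 26.28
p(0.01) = -2.91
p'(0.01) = 8.94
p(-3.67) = -76.44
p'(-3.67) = 31.02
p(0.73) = 1.97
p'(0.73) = 4.62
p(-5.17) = -129.72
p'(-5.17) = 40.02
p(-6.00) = -165.00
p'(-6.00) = 45.00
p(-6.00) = -165.00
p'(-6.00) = 45.00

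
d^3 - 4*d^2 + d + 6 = (d - 3)*(d - 2)*(d + 1)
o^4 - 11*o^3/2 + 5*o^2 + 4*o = o*(o - 4)*(o - 2)*(o + 1/2)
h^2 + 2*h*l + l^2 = (h + l)^2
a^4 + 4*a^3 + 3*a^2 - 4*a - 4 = (a - 1)*(a + 1)*(a + 2)^2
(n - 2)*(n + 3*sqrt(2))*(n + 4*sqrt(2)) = n^3 - 2*n^2 + 7*sqrt(2)*n^2 - 14*sqrt(2)*n + 24*n - 48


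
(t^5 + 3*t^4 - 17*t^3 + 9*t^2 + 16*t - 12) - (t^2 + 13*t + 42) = t^5 + 3*t^4 - 17*t^3 + 8*t^2 + 3*t - 54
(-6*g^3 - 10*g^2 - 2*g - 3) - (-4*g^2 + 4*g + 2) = -6*g^3 - 6*g^2 - 6*g - 5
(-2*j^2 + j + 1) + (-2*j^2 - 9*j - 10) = -4*j^2 - 8*j - 9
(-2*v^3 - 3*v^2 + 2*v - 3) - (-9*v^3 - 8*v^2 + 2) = 7*v^3 + 5*v^2 + 2*v - 5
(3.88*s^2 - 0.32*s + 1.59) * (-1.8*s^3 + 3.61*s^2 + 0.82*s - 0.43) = -6.984*s^5 + 14.5828*s^4 - 0.835600000000001*s^3 + 3.8091*s^2 + 1.4414*s - 0.6837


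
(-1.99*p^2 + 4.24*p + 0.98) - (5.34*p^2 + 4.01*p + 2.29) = -7.33*p^2 + 0.23*p - 1.31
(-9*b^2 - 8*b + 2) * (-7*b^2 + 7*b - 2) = 63*b^4 - 7*b^3 - 52*b^2 + 30*b - 4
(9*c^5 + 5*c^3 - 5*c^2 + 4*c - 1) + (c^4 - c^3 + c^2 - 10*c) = 9*c^5 + c^4 + 4*c^3 - 4*c^2 - 6*c - 1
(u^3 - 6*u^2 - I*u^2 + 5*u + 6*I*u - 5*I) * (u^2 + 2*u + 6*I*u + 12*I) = u^5 - 4*u^4 + 5*I*u^4 - u^3 - 20*I*u^3 - 14*u^2 - 35*I*u^2 - 42*u + 50*I*u + 60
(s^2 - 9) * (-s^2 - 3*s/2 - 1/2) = -s^4 - 3*s^3/2 + 17*s^2/2 + 27*s/2 + 9/2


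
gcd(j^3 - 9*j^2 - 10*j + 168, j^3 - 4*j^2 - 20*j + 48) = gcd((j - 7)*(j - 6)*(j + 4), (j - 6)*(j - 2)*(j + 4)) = j^2 - 2*j - 24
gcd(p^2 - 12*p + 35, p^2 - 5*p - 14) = p - 7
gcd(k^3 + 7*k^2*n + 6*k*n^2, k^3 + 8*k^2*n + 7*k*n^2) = k^2 + k*n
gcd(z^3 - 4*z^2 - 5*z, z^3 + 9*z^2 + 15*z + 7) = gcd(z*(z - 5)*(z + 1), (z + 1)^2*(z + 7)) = z + 1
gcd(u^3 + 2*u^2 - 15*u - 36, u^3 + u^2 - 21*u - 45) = u^2 + 6*u + 9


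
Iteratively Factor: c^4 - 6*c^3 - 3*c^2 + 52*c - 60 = (c - 2)*(c^3 - 4*c^2 - 11*c + 30) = (c - 5)*(c - 2)*(c^2 + c - 6) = (c - 5)*(c - 2)^2*(c + 3)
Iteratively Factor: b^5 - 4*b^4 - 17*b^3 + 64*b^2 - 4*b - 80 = (b + 4)*(b^4 - 8*b^3 + 15*b^2 + 4*b - 20) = (b + 1)*(b + 4)*(b^3 - 9*b^2 + 24*b - 20) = (b - 5)*(b + 1)*(b + 4)*(b^2 - 4*b + 4) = (b - 5)*(b - 2)*(b + 1)*(b + 4)*(b - 2)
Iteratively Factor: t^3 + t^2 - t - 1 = (t + 1)*(t^2 - 1) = (t + 1)^2*(t - 1)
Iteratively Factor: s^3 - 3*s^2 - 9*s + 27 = (s - 3)*(s^2 - 9) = (s - 3)*(s + 3)*(s - 3)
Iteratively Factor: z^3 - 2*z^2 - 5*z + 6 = (z + 2)*(z^2 - 4*z + 3) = (z - 1)*(z + 2)*(z - 3)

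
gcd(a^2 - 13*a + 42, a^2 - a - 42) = a - 7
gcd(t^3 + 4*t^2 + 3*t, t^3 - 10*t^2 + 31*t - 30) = 1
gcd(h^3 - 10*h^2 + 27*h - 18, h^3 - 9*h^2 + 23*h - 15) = h^2 - 4*h + 3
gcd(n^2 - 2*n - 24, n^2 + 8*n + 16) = n + 4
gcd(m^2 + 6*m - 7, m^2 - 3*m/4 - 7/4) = 1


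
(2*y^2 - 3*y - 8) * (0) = 0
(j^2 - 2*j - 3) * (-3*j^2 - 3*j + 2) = -3*j^4 + 3*j^3 + 17*j^2 + 5*j - 6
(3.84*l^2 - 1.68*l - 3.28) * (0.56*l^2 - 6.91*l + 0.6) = 2.1504*l^4 - 27.4752*l^3 + 12.076*l^2 + 21.6568*l - 1.968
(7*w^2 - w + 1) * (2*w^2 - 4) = 14*w^4 - 2*w^3 - 26*w^2 + 4*w - 4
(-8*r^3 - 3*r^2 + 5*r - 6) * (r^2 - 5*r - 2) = -8*r^5 + 37*r^4 + 36*r^3 - 25*r^2 + 20*r + 12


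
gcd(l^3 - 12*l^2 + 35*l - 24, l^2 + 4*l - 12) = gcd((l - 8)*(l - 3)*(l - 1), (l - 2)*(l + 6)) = 1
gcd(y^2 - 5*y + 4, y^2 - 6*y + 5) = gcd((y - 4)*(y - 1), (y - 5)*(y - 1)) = y - 1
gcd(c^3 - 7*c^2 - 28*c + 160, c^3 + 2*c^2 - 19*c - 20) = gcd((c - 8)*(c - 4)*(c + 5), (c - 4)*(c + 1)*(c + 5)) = c^2 + c - 20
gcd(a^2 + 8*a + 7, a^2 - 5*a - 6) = a + 1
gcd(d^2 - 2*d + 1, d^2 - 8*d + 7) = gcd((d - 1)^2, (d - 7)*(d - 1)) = d - 1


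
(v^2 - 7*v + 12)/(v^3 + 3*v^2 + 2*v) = (v^2 - 7*v + 12)/(v*(v^2 + 3*v + 2))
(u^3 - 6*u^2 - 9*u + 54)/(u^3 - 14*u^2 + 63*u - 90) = (u + 3)/(u - 5)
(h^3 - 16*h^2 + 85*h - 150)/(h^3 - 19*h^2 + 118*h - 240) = (h - 5)/(h - 8)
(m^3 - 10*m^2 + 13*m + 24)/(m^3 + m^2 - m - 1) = (m^2 - 11*m + 24)/(m^2 - 1)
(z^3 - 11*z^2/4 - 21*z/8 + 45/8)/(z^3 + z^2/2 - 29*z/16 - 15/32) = 4*(z - 3)/(4*z + 1)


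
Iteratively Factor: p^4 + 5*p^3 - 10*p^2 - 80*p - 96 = (p + 3)*(p^3 + 2*p^2 - 16*p - 32) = (p + 2)*(p + 3)*(p^2 - 16) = (p - 4)*(p + 2)*(p + 3)*(p + 4)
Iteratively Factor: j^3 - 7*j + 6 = (j - 1)*(j^2 + j - 6) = (j - 1)*(j + 3)*(j - 2)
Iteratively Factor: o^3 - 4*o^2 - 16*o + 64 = (o - 4)*(o^2 - 16) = (o - 4)*(o + 4)*(o - 4)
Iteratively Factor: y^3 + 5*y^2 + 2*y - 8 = (y + 4)*(y^2 + y - 2) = (y - 1)*(y + 4)*(y + 2)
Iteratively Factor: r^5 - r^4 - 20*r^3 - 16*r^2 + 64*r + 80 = (r + 2)*(r^4 - 3*r^3 - 14*r^2 + 12*r + 40) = (r - 2)*(r + 2)*(r^3 - r^2 - 16*r - 20) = (r - 5)*(r - 2)*(r + 2)*(r^2 + 4*r + 4) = (r - 5)*(r - 2)*(r + 2)^2*(r + 2)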